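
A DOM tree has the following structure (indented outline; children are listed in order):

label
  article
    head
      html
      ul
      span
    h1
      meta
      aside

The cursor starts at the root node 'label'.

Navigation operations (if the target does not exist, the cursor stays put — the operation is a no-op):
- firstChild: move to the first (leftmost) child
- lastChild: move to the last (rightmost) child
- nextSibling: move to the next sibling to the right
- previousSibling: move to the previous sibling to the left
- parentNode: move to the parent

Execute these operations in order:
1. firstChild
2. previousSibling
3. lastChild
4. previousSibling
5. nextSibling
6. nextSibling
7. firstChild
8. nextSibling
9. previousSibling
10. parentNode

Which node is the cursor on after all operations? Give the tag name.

After 1 (firstChild): article
After 2 (previousSibling): article (no-op, stayed)
After 3 (lastChild): h1
After 4 (previousSibling): head
After 5 (nextSibling): h1
After 6 (nextSibling): h1 (no-op, stayed)
After 7 (firstChild): meta
After 8 (nextSibling): aside
After 9 (previousSibling): meta
After 10 (parentNode): h1

Answer: h1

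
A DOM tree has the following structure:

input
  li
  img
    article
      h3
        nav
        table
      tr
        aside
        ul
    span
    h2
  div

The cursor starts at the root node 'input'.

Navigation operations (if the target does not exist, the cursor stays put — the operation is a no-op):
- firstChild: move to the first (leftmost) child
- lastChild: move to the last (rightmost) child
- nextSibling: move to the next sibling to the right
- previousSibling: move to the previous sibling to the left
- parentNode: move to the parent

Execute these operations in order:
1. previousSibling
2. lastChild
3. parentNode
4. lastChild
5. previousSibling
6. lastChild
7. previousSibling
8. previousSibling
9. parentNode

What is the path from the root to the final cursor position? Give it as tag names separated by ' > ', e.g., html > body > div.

After 1 (previousSibling): input (no-op, stayed)
After 2 (lastChild): div
After 3 (parentNode): input
After 4 (lastChild): div
After 5 (previousSibling): img
After 6 (lastChild): h2
After 7 (previousSibling): span
After 8 (previousSibling): article
After 9 (parentNode): img

Answer: input > img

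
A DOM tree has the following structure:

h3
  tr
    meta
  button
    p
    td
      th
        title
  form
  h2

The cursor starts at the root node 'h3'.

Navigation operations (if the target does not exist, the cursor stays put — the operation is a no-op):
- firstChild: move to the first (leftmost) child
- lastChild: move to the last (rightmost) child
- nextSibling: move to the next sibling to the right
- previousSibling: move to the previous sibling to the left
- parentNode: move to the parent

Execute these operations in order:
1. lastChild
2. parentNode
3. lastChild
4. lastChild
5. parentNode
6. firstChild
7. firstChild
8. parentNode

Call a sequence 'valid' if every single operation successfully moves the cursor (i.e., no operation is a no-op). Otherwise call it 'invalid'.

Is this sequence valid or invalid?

Answer: invalid

Derivation:
After 1 (lastChild): h2
After 2 (parentNode): h3
After 3 (lastChild): h2
After 4 (lastChild): h2 (no-op, stayed)
After 5 (parentNode): h3
After 6 (firstChild): tr
After 7 (firstChild): meta
After 8 (parentNode): tr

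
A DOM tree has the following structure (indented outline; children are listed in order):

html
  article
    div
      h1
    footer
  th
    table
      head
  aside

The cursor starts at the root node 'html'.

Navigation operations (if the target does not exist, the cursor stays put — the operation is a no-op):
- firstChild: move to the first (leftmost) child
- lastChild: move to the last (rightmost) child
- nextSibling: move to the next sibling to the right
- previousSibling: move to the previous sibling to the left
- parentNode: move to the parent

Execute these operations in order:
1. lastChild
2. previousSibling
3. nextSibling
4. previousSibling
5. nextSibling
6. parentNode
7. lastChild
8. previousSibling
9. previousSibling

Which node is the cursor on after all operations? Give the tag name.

Answer: article

Derivation:
After 1 (lastChild): aside
After 2 (previousSibling): th
After 3 (nextSibling): aside
After 4 (previousSibling): th
After 5 (nextSibling): aside
After 6 (parentNode): html
After 7 (lastChild): aside
After 8 (previousSibling): th
After 9 (previousSibling): article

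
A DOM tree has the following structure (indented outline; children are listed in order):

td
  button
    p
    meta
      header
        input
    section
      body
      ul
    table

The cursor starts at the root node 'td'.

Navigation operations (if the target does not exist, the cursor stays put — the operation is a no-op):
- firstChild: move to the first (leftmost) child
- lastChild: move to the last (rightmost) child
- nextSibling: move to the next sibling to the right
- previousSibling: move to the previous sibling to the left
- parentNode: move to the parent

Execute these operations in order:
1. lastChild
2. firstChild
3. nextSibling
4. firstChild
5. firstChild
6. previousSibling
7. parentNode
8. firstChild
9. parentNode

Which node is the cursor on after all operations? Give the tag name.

After 1 (lastChild): button
After 2 (firstChild): p
After 3 (nextSibling): meta
After 4 (firstChild): header
After 5 (firstChild): input
After 6 (previousSibling): input (no-op, stayed)
After 7 (parentNode): header
After 8 (firstChild): input
After 9 (parentNode): header

Answer: header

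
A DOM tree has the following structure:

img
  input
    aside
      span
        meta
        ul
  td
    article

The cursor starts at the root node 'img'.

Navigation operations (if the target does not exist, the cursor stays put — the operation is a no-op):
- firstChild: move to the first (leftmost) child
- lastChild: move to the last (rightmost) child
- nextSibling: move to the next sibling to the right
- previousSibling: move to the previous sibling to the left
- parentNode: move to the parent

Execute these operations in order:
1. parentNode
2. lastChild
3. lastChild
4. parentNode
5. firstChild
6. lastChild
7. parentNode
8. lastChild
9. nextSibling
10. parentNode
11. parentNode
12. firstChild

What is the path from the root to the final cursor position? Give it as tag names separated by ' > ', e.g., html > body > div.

Answer: img > input

Derivation:
After 1 (parentNode): img (no-op, stayed)
After 2 (lastChild): td
After 3 (lastChild): article
After 4 (parentNode): td
After 5 (firstChild): article
After 6 (lastChild): article (no-op, stayed)
After 7 (parentNode): td
After 8 (lastChild): article
After 9 (nextSibling): article (no-op, stayed)
After 10 (parentNode): td
After 11 (parentNode): img
After 12 (firstChild): input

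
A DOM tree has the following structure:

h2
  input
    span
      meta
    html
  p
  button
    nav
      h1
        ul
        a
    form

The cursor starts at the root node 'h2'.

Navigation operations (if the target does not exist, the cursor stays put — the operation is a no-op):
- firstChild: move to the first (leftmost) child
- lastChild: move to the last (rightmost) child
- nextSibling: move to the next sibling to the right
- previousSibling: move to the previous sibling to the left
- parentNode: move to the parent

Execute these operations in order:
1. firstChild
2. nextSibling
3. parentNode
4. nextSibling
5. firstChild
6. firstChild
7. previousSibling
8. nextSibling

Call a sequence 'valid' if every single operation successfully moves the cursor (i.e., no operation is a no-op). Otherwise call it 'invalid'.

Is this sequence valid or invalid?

After 1 (firstChild): input
After 2 (nextSibling): p
After 3 (parentNode): h2
After 4 (nextSibling): h2 (no-op, stayed)
After 5 (firstChild): input
After 6 (firstChild): span
After 7 (previousSibling): span (no-op, stayed)
After 8 (nextSibling): html

Answer: invalid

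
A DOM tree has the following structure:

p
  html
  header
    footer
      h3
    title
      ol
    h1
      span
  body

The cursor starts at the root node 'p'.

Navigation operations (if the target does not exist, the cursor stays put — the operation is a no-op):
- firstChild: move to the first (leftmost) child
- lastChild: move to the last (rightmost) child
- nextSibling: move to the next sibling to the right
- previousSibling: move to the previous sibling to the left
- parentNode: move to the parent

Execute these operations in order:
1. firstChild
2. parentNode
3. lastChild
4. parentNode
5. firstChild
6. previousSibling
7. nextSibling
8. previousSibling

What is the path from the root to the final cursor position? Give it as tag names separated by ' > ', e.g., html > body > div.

Answer: p > html

Derivation:
After 1 (firstChild): html
After 2 (parentNode): p
After 3 (lastChild): body
After 4 (parentNode): p
After 5 (firstChild): html
After 6 (previousSibling): html (no-op, stayed)
After 7 (nextSibling): header
After 8 (previousSibling): html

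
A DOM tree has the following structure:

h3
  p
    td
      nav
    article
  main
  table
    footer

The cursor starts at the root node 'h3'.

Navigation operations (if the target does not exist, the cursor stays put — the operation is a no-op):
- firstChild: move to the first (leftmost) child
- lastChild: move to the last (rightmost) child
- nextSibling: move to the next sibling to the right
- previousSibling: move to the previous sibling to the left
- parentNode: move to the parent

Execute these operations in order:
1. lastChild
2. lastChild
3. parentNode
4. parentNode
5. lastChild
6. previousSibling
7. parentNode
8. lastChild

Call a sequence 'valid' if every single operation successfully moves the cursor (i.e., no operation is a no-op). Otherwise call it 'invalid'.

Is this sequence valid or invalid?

After 1 (lastChild): table
After 2 (lastChild): footer
After 3 (parentNode): table
After 4 (parentNode): h3
After 5 (lastChild): table
After 6 (previousSibling): main
After 7 (parentNode): h3
After 8 (lastChild): table

Answer: valid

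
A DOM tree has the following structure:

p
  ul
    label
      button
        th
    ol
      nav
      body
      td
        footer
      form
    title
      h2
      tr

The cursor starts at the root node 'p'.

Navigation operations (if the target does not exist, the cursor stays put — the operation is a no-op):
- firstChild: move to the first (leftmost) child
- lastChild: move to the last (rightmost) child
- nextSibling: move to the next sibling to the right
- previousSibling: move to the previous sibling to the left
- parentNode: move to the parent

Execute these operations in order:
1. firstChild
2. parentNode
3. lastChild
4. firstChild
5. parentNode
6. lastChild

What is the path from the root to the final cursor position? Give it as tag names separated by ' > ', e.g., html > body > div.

After 1 (firstChild): ul
After 2 (parentNode): p
After 3 (lastChild): ul
After 4 (firstChild): label
After 5 (parentNode): ul
After 6 (lastChild): title

Answer: p > ul > title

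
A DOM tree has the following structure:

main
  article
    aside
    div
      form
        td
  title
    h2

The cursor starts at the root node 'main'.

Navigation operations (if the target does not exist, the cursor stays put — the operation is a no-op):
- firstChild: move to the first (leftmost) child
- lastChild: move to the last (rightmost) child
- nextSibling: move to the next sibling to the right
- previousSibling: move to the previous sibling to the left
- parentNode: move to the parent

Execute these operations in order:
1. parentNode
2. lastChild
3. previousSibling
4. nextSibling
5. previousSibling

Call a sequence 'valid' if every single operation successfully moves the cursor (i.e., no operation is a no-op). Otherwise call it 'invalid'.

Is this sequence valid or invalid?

After 1 (parentNode): main (no-op, stayed)
After 2 (lastChild): title
After 3 (previousSibling): article
After 4 (nextSibling): title
After 5 (previousSibling): article

Answer: invalid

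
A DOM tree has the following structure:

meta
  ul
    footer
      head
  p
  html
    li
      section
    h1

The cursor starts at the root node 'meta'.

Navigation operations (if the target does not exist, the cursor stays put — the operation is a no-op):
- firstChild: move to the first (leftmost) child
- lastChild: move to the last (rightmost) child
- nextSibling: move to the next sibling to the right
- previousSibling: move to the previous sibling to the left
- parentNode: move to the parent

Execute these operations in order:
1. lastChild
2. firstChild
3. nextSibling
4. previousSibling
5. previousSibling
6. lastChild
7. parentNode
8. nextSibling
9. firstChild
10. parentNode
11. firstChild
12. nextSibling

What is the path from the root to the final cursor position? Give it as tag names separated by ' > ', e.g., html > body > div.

Answer: meta > html > h1

Derivation:
After 1 (lastChild): html
After 2 (firstChild): li
After 3 (nextSibling): h1
After 4 (previousSibling): li
After 5 (previousSibling): li (no-op, stayed)
After 6 (lastChild): section
After 7 (parentNode): li
After 8 (nextSibling): h1
After 9 (firstChild): h1 (no-op, stayed)
After 10 (parentNode): html
After 11 (firstChild): li
After 12 (nextSibling): h1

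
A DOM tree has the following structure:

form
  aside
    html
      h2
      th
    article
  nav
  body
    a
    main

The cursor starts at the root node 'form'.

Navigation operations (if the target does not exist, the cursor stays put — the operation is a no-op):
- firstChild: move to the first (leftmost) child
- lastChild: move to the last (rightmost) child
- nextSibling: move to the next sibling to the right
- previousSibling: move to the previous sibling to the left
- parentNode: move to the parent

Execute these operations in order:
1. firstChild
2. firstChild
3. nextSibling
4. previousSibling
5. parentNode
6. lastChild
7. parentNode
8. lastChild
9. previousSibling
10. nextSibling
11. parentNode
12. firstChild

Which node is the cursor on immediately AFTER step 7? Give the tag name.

Answer: aside

Derivation:
After 1 (firstChild): aside
After 2 (firstChild): html
After 3 (nextSibling): article
After 4 (previousSibling): html
After 5 (parentNode): aside
After 6 (lastChild): article
After 7 (parentNode): aside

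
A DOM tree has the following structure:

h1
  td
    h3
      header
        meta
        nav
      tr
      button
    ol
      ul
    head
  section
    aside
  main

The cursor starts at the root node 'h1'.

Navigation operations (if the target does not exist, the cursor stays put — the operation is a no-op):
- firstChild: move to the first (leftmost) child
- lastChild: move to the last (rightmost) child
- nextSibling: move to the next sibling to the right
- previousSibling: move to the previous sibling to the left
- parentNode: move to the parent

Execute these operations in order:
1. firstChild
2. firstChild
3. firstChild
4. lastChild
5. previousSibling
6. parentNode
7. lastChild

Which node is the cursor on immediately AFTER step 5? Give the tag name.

Answer: meta

Derivation:
After 1 (firstChild): td
After 2 (firstChild): h3
After 3 (firstChild): header
After 4 (lastChild): nav
After 5 (previousSibling): meta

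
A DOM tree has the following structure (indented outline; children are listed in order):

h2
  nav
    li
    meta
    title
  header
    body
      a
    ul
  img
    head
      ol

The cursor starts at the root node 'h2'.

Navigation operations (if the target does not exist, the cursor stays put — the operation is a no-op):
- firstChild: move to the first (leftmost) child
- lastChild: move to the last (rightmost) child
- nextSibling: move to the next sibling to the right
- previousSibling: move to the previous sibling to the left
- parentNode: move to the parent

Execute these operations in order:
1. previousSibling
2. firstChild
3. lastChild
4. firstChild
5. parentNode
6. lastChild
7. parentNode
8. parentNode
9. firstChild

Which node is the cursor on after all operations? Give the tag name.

After 1 (previousSibling): h2 (no-op, stayed)
After 2 (firstChild): nav
After 3 (lastChild): title
After 4 (firstChild): title (no-op, stayed)
After 5 (parentNode): nav
After 6 (lastChild): title
After 7 (parentNode): nav
After 8 (parentNode): h2
After 9 (firstChild): nav

Answer: nav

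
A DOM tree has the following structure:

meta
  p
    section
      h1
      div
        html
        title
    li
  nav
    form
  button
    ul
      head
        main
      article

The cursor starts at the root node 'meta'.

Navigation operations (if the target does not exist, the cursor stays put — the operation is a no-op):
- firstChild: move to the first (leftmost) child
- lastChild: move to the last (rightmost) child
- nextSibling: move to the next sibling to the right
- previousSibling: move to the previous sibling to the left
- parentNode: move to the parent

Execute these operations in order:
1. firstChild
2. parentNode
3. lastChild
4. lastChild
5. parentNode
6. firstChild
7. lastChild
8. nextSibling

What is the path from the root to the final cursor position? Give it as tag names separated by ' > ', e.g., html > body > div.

Answer: meta > button > ul > article

Derivation:
After 1 (firstChild): p
After 2 (parentNode): meta
After 3 (lastChild): button
After 4 (lastChild): ul
After 5 (parentNode): button
After 6 (firstChild): ul
After 7 (lastChild): article
After 8 (nextSibling): article (no-op, stayed)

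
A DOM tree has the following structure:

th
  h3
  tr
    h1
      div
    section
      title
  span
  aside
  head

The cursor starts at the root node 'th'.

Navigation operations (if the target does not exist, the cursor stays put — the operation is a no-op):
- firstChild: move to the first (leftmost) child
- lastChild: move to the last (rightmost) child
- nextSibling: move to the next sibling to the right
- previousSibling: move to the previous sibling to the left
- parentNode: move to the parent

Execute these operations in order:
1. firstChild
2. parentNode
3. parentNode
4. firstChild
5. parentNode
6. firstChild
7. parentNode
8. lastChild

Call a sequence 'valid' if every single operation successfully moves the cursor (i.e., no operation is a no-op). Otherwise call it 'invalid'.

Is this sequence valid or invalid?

Answer: invalid

Derivation:
After 1 (firstChild): h3
After 2 (parentNode): th
After 3 (parentNode): th (no-op, stayed)
After 4 (firstChild): h3
After 5 (parentNode): th
After 6 (firstChild): h3
After 7 (parentNode): th
After 8 (lastChild): head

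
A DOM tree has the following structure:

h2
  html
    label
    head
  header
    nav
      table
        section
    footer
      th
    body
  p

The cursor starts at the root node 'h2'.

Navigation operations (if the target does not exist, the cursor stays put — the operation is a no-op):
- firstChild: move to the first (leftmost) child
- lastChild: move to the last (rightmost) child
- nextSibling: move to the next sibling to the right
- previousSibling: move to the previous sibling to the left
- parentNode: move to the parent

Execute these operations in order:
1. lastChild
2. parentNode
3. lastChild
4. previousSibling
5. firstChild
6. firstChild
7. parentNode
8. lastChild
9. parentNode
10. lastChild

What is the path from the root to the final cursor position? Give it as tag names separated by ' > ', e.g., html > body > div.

After 1 (lastChild): p
After 2 (parentNode): h2
After 3 (lastChild): p
After 4 (previousSibling): header
After 5 (firstChild): nav
After 6 (firstChild): table
After 7 (parentNode): nav
After 8 (lastChild): table
After 9 (parentNode): nav
After 10 (lastChild): table

Answer: h2 > header > nav > table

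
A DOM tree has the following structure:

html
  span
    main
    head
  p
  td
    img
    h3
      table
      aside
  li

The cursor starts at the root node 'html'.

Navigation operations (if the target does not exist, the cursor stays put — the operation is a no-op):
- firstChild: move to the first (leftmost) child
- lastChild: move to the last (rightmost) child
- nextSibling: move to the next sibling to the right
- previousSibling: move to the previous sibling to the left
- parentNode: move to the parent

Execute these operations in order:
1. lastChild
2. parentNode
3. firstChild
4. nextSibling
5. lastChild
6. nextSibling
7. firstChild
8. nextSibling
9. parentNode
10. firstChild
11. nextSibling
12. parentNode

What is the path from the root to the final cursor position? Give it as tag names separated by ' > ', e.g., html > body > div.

Answer: html > td

Derivation:
After 1 (lastChild): li
After 2 (parentNode): html
After 3 (firstChild): span
After 4 (nextSibling): p
After 5 (lastChild): p (no-op, stayed)
After 6 (nextSibling): td
After 7 (firstChild): img
After 8 (nextSibling): h3
After 9 (parentNode): td
After 10 (firstChild): img
After 11 (nextSibling): h3
After 12 (parentNode): td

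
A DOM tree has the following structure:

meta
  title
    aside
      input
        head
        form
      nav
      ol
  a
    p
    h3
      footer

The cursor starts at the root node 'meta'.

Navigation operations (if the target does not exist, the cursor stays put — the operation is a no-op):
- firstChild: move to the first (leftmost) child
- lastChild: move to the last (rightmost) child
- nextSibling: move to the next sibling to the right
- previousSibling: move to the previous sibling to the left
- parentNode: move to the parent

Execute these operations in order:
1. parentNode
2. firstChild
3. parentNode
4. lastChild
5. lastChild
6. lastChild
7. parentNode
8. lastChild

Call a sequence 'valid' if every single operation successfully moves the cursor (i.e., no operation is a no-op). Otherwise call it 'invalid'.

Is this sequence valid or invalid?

After 1 (parentNode): meta (no-op, stayed)
After 2 (firstChild): title
After 3 (parentNode): meta
After 4 (lastChild): a
After 5 (lastChild): h3
After 6 (lastChild): footer
After 7 (parentNode): h3
After 8 (lastChild): footer

Answer: invalid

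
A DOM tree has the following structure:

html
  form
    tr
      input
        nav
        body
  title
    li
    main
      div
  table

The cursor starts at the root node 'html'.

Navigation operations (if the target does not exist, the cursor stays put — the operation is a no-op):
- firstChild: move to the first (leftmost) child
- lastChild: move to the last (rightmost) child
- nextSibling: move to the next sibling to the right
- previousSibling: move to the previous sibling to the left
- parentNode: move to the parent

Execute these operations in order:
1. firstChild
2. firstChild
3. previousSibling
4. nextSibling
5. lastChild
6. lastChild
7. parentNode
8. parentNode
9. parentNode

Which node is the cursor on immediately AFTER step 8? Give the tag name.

After 1 (firstChild): form
After 2 (firstChild): tr
After 3 (previousSibling): tr (no-op, stayed)
After 4 (nextSibling): tr (no-op, stayed)
After 5 (lastChild): input
After 6 (lastChild): body
After 7 (parentNode): input
After 8 (parentNode): tr

Answer: tr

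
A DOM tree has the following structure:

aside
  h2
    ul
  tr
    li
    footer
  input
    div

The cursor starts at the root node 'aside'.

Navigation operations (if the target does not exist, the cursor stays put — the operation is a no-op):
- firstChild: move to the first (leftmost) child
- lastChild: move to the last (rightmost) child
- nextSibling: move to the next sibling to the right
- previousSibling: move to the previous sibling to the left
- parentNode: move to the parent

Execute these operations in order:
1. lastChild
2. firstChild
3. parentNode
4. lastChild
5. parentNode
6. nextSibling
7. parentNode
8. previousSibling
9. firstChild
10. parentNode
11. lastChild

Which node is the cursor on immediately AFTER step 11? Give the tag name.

After 1 (lastChild): input
After 2 (firstChild): div
After 3 (parentNode): input
After 4 (lastChild): div
After 5 (parentNode): input
After 6 (nextSibling): input (no-op, stayed)
After 7 (parentNode): aside
After 8 (previousSibling): aside (no-op, stayed)
After 9 (firstChild): h2
After 10 (parentNode): aside
After 11 (lastChild): input

Answer: input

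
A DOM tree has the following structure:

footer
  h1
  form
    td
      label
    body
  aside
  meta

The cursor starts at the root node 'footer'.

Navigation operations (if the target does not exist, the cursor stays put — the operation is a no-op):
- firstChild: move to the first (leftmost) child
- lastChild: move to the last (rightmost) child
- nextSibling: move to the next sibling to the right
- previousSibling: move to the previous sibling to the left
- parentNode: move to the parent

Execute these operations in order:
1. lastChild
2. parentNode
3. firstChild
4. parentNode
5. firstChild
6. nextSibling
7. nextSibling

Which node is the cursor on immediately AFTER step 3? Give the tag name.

Answer: h1

Derivation:
After 1 (lastChild): meta
After 2 (parentNode): footer
After 3 (firstChild): h1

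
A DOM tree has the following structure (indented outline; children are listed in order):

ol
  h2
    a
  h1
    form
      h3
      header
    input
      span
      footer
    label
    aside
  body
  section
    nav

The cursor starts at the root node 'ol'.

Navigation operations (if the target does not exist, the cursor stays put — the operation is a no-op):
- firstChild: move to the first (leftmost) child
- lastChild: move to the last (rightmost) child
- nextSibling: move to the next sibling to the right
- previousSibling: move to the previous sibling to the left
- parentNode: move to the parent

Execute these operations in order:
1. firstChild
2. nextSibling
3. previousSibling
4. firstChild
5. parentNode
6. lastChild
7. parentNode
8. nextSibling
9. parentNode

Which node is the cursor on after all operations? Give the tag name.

After 1 (firstChild): h2
After 2 (nextSibling): h1
After 3 (previousSibling): h2
After 4 (firstChild): a
After 5 (parentNode): h2
After 6 (lastChild): a
After 7 (parentNode): h2
After 8 (nextSibling): h1
After 9 (parentNode): ol

Answer: ol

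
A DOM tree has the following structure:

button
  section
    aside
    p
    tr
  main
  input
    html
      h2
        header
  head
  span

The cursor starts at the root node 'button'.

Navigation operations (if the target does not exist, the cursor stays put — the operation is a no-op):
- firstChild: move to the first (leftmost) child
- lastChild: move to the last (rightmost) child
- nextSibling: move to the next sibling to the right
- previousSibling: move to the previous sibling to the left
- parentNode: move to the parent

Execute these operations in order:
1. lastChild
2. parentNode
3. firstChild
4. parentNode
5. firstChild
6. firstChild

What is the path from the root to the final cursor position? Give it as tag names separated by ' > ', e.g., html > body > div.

Answer: button > section > aside

Derivation:
After 1 (lastChild): span
After 2 (parentNode): button
After 3 (firstChild): section
After 4 (parentNode): button
After 5 (firstChild): section
After 6 (firstChild): aside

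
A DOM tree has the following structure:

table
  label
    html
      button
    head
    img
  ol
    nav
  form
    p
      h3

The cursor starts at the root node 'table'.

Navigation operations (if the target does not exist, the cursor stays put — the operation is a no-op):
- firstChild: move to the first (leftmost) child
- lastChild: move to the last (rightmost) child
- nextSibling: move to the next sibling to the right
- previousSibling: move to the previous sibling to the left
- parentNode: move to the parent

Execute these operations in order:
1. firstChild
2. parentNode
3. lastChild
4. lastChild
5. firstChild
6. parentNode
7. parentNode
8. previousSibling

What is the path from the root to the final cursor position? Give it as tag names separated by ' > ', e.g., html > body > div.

After 1 (firstChild): label
After 2 (parentNode): table
After 3 (lastChild): form
After 4 (lastChild): p
After 5 (firstChild): h3
After 6 (parentNode): p
After 7 (parentNode): form
After 8 (previousSibling): ol

Answer: table > ol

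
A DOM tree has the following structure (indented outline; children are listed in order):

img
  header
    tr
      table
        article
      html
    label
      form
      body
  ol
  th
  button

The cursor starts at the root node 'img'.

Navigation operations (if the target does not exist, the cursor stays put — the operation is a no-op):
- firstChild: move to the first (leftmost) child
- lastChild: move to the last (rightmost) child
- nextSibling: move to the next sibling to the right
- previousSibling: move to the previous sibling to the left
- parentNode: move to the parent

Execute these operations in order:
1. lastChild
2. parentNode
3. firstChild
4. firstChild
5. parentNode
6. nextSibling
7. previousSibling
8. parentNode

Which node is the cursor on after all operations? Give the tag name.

After 1 (lastChild): button
After 2 (parentNode): img
After 3 (firstChild): header
After 4 (firstChild): tr
After 5 (parentNode): header
After 6 (nextSibling): ol
After 7 (previousSibling): header
After 8 (parentNode): img

Answer: img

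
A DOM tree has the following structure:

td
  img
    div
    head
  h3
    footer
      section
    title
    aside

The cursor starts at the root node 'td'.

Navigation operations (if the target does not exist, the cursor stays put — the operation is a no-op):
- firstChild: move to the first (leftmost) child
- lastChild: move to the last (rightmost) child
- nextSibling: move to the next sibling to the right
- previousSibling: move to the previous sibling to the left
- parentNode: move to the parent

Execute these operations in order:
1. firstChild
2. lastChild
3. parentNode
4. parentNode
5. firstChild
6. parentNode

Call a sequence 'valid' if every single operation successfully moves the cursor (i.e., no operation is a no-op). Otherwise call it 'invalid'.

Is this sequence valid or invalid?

After 1 (firstChild): img
After 2 (lastChild): head
After 3 (parentNode): img
After 4 (parentNode): td
After 5 (firstChild): img
After 6 (parentNode): td

Answer: valid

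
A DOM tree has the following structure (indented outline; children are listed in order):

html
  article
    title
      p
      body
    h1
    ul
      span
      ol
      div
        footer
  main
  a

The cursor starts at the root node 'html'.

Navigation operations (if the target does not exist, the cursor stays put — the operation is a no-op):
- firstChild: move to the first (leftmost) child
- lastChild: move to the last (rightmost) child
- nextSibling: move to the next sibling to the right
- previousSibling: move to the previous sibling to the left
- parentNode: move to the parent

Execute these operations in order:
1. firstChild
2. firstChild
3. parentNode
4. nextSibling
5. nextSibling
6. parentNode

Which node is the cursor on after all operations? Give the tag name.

After 1 (firstChild): article
After 2 (firstChild): title
After 3 (parentNode): article
After 4 (nextSibling): main
After 5 (nextSibling): a
After 6 (parentNode): html

Answer: html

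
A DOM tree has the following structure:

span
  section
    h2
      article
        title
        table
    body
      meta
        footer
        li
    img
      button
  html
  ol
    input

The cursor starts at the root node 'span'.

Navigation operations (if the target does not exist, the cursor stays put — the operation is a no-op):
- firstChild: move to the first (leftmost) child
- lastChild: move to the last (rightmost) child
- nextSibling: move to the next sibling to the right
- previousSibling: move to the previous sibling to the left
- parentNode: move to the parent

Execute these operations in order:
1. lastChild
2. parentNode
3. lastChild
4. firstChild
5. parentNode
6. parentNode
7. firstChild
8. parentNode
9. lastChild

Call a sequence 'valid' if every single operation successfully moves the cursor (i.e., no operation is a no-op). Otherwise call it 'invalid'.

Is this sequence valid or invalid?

Answer: valid

Derivation:
After 1 (lastChild): ol
After 2 (parentNode): span
After 3 (lastChild): ol
After 4 (firstChild): input
After 5 (parentNode): ol
After 6 (parentNode): span
After 7 (firstChild): section
After 8 (parentNode): span
After 9 (lastChild): ol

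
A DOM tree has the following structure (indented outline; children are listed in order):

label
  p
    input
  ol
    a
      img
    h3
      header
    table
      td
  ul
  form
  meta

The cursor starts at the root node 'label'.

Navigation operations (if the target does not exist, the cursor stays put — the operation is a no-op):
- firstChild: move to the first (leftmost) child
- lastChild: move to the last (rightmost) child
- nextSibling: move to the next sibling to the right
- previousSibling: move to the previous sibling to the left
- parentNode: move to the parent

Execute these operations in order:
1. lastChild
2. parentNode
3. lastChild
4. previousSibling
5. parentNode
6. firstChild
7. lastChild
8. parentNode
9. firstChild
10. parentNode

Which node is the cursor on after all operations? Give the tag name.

After 1 (lastChild): meta
After 2 (parentNode): label
After 3 (lastChild): meta
After 4 (previousSibling): form
After 5 (parentNode): label
After 6 (firstChild): p
After 7 (lastChild): input
After 8 (parentNode): p
After 9 (firstChild): input
After 10 (parentNode): p

Answer: p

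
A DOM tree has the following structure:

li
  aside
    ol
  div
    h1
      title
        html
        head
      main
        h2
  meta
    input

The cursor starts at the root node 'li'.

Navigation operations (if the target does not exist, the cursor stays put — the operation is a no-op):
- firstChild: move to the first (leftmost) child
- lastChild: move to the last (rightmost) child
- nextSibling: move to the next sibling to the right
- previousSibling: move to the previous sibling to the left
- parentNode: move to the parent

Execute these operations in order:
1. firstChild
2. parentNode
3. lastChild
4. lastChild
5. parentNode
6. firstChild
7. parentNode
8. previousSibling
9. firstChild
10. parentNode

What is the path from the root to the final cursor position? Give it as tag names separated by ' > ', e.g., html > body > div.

Answer: li > div

Derivation:
After 1 (firstChild): aside
After 2 (parentNode): li
After 3 (lastChild): meta
After 4 (lastChild): input
After 5 (parentNode): meta
After 6 (firstChild): input
After 7 (parentNode): meta
After 8 (previousSibling): div
After 9 (firstChild): h1
After 10 (parentNode): div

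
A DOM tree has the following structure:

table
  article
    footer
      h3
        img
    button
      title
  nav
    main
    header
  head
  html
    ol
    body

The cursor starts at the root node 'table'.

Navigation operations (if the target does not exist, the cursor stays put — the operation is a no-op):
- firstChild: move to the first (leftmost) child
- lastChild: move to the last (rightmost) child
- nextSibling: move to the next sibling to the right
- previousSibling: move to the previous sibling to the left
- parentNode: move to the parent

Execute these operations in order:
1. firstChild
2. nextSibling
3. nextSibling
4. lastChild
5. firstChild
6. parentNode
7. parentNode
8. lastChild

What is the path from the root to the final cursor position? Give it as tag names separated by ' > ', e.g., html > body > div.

After 1 (firstChild): article
After 2 (nextSibling): nav
After 3 (nextSibling): head
After 4 (lastChild): head (no-op, stayed)
After 5 (firstChild): head (no-op, stayed)
After 6 (parentNode): table
After 7 (parentNode): table (no-op, stayed)
After 8 (lastChild): html

Answer: table > html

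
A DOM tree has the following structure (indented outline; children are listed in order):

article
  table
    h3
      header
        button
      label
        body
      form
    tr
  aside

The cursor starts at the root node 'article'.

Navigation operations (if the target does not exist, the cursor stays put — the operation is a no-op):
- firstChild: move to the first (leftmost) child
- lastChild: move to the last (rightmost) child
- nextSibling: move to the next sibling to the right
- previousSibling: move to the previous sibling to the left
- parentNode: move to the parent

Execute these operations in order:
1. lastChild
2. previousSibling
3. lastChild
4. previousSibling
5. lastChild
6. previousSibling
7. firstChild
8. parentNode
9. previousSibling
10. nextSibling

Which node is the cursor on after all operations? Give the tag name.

After 1 (lastChild): aside
After 2 (previousSibling): table
After 3 (lastChild): tr
After 4 (previousSibling): h3
After 5 (lastChild): form
After 6 (previousSibling): label
After 7 (firstChild): body
After 8 (parentNode): label
After 9 (previousSibling): header
After 10 (nextSibling): label

Answer: label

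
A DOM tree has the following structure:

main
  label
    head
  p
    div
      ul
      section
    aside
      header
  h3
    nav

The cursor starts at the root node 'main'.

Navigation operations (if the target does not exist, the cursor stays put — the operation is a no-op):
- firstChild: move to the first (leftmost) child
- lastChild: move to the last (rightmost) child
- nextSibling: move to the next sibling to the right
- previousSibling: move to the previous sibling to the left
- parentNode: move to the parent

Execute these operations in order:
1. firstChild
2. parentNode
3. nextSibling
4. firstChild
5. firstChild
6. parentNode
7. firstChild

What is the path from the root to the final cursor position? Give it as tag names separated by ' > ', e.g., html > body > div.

After 1 (firstChild): label
After 2 (parentNode): main
After 3 (nextSibling): main (no-op, stayed)
After 4 (firstChild): label
After 5 (firstChild): head
After 6 (parentNode): label
After 7 (firstChild): head

Answer: main > label > head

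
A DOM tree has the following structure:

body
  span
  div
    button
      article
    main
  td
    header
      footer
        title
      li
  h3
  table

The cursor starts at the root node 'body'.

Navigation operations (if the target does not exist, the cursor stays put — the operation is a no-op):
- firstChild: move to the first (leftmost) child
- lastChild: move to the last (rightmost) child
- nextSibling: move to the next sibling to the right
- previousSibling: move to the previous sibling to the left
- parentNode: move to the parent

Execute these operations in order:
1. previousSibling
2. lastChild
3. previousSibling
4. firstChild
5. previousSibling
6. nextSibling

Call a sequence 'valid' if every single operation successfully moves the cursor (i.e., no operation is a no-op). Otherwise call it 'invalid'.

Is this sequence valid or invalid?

After 1 (previousSibling): body (no-op, stayed)
After 2 (lastChild): table
After 3 (previousSibling): h3
After 4 (firstChild): h3 (no-op, stayed)
After 5 (previousSibling): td
After 6 (nextSibling): h3

Answer: invalid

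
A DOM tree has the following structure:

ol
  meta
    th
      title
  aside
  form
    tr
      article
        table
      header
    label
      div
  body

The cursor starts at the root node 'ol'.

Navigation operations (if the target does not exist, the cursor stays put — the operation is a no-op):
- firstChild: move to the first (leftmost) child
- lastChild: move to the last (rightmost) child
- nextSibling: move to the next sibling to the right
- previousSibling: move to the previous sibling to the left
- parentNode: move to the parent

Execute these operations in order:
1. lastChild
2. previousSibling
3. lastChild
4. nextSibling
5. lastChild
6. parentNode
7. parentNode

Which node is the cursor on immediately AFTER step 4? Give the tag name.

After 1 (lastChild): body
After 2 (previousSibling): form
After 3 (lastChild): label
After 4 (nextSibling): label (no-op, stayed)

Answer: label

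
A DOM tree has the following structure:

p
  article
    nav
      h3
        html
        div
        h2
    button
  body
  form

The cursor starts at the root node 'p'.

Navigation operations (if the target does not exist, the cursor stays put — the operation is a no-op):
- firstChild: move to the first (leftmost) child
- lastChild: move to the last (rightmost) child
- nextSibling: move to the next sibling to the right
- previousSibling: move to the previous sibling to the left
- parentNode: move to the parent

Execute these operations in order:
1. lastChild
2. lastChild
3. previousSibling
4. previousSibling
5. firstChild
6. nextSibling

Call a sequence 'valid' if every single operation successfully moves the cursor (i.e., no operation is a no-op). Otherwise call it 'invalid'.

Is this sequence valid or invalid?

Answer: invalid

Derivation:
After 1 (lastChild): form
After 2 (lastChild): form (no-op, stayed)
After 3 (previousSibling): body
After 4 (previousSibling): article
After 5 (firstChild): nav
After 6 (nextSibling): button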